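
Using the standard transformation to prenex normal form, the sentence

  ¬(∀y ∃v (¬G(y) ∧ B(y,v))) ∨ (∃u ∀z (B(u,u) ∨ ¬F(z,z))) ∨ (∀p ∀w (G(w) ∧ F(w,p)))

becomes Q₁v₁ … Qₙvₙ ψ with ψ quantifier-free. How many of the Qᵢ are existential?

2

Move each ¬ inward, flipping quantifiers it crosses:
  (∃y ∀v (G(y) ∨ ¬B(y,v))) ∨ (∃u ∀z (B(u,u) ∨ ¬F(z,z))) ∨ (∀p ∀w (G(w) ∧ F(w,p)))
Finally move all quantifiers to the prefix:
  ∃y ∀v ∃u ∀z ∀p ∀w (G(y) ∨ ¬B(y,v) ∨ B(u,u) ∨ ¬F(z,z) ∨ G(w) ∧ F(w,p))
The prefix is ∃y ∀v ∃u ∀z ∀p ∀w: 4 universal, 2 existential.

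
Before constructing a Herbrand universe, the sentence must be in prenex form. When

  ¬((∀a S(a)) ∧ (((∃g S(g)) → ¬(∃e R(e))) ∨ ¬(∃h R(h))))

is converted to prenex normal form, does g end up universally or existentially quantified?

existential

Eliminate → and ↔ using ¬ and ∨.
  ¬((∀a S(a)) ∧ (¬(∃g S(g)) ∨ ¬(∃e R(e)) ∨ ¬(∃h R(h))))
Push ¬ through the quantifiers and connectives to reach negation normal form:
  (∃a ¬S(a)) ∨ (∃g S(g)) ∧ (∃e R(e)) ∧ (∃h R(h))
All bound variables are already distinct, so no renaming is needed.
Pull the quantifiers to the front (each side's bound variable is not free in the other side):
  ∃a ∃g ∃e ∃h (¬S(a) ∨ S(g) ∧ R(e) ∧ R(h))
The quantifier ∃g sits under an even number of negations (counting the antecedent side of each →), so it remains existential.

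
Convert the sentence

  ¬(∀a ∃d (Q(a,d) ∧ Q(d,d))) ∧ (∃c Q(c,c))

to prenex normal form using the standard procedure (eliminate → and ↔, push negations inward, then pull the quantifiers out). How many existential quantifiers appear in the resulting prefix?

2

Push ¬ through the quantifiers and connectives to reach negation normal form:
  (∃a ∀d (¬Q(a,d) ∨ ¬Q(d,d))) ∧ (∃c Q(c,c))
All bound variables are already distinct, so no renaming is needed.
Pull the quantifiers to the front (each side's bound variable is not free in the other side):
  ∃a ∀d ∃c ((¬Q(a,d) ∨ ¬Q(d,d)) ∧ Q(c,c))
The prefix is ∃a ∀d ∃c: 1 universal, 2 existential.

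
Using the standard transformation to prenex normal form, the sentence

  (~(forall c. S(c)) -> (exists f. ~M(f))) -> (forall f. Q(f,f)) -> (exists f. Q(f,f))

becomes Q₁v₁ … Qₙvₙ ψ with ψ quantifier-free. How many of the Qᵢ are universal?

1

Eliminate → and ↔ using ¬ and ∨.
  ~(~~(forall c. S(c)) | (exists f. ~M(f))) | ~(forall f. Q(f,f)) | (exists f. Q(f,f))
Move each ¬ inward, flipping quantifiers it crosses:
  (exists c. ~S(c)) & (forall f. M(f)) | (exists f. ~Q(f,f)) | (exists f. Q(f,f))
Rename bound variables to avoid capture: f↦t, f↦a.
  (exists c. ~S(c)) & (forall f. M(f)) | (exists t. ~Q(t,t)) | (exists a. Q(a,a))
Finally move all quantifiers to the prefix:
  exists c. forall f. exists t. exists a. (~S(c) & M(f) | ~Q(t,t) | Q(a,a))
The prefix is exists c forall f exists t exists a: 1 universal, 3 existential.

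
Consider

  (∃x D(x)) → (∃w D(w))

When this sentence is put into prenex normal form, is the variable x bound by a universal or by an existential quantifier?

universal

Rewrite implications/biconditionals: A → B as ¬A ∨ B.
  ¬(∃x D(x)) ∨ (∃w D(w))
Drive negations inward (¬∀x A ≡ ∃x ¬A, ¬∃x A ≡ ∀x ¬A, De Morgan for ∧/∨):
  (∀x ¬D(x)) ∨ (∃w D(w))
All bound variables are already distinct, so no renaming is needed.
Extract every quantifier outward, since the variables are now distinct and don't occur free across branches:
  ∀x ∃w (¬D(x) ∨ D(w))
The quantifier ∃x sits under an odd number of negations (counting the antecedent side of each →), so it flips to ∀x.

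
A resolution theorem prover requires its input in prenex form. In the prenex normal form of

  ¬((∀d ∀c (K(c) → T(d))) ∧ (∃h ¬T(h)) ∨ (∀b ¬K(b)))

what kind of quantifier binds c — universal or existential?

existential

Eliminate → and ↔ using ¬ and ∨.
  ¬((∀d ∀c (¬K(c) ∨ T(d))) ∧ (∃h ¬T(h)) ∨ (∀b ¬K(b)))
Push ¬ through the quantifiers and connectives to reach negation normal form:
  ((∃d ∃c (K(c) ∧ ¬T(d))) ∨ (∀h T(h))) ∧ (∃b K(b))
All bound variables are already distinct, so no renaming is needed.
Pull the quantifiers to the front (each side's bound variable is not free in the other side):
  ∃d ∃c ∀h ∃b ((K(c) ∧ ¬T(d) ∨ T(h)) ∧ K(b))
The quantifier ∀c sits under an odd number of negations (counting the antecedent side of each →), so it flips to ∃c.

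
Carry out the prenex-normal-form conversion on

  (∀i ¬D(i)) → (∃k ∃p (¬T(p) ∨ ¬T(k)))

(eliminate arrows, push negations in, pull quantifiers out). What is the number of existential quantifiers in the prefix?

Rewrite implications/biconditionals: A → B as ¬A ∨ B.
  ¬(∀i ¬D(i)) ∨ (∃k ∃p (¬T(p) ∨ ¬T(k)))
Move each ¬ inward, flipping quantifiers it crosses:
  (∃i D(i)) ∨ (∃k ∃p (¬T(p) ∨ ¬T(k)))
All bound variables are already distinct, so no renaming is needed.
Finally move all quantifiers to the prefix:
  ∃i ∃k ∃p (D(i) ∨ ¬T(p) ∨ ¬T(k))
The prefix is ∃i ∃k ∃p: 0 universal, 3 existential.

3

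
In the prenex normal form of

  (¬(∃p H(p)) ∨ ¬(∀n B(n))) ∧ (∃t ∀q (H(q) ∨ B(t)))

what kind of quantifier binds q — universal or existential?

Push ¬ through the quantifiers and connectives to reach negation normal form:
  ((∀p ¬H(p)) ∨ (∃n ¬B(n))) ∧ (∃t ∀q (H(q) ∨ B(t)))
Pull the quantifiers to the front (each side's bound variable is not free in the other side):
  ∀p ∃n ∃t ∀q ((¬H(p) ∨ ¬B(n)) ∧ (H(q) ∨ B(t)))
The quantifier ∀q sits under an even number of negations, so it remains universal.

universal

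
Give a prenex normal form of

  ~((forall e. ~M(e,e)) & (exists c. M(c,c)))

exists e. forall c. (M(e,e) | ~M(c,c))

Push ¬ through the quantifiers and connectives to reach negation normal form:
  (exists e. M(e,e)) | (forall c. ~M(c,c))
All bound variables are already distinct, so no renaming is needed.
Finally move all quantifiers to the prefix:
  exists e. forall c. (M(e,e) | ~M(c,c))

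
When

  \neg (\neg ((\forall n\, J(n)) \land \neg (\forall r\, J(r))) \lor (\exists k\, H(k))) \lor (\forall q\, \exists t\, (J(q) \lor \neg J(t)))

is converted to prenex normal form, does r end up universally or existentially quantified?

Push ¬ through the quantifiers and connectives to reach negation normal form:
  (\forall n\, J(n)) \land (\exists r\, \neg J(r)) \land (\forall k\, \neg H(k)) \lor (\forall q\, \exists t\, (J(q) \lor \neg J(t)))
All bound variables are already distinct, so no renaming is needed.
Extract every quantifier outward, since the variables are now distinct and don't occur free across branches:
  \forall n\, \exists r\, \forall k\, \forall q\, \exists t\, (J(n) \land \neg J(r) \land \neg H(k) \lor J(q) \lor \neg J(t))
The quantifier \forall r sits under an odd number of negations, so it flips to \exists r.

existential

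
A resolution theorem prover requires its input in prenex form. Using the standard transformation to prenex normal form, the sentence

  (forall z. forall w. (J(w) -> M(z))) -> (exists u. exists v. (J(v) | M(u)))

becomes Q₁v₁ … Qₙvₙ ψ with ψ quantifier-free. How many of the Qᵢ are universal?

0

Rewrite implications/biconditionals: A → B as ¬A ∨ B.
  ~(forall z. forall w. (~J(w) | M(z))) | (exists u. exists v. (J(v) | M(u)))
Push ¬ through the quantifiers and connectives to reach negation normal form:
  (exists z. exists w. (J(w) & ~M(z))) | (exists u. exists v. (J(v) | M(u)))
Extract every quantifier outward, since the variables are now distinct and don't occur free across branches:
  exists z. exists w. exists u. exists v. (J(w) & ~M(z) | J(v) | M(u))
The prefix is exists z exists w exists u exists v: 0 universal, 4 existential.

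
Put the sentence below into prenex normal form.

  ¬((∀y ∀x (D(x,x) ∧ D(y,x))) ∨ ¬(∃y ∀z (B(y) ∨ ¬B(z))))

Drive negations inward (¬∀x A ≡ ∃x ¬A, ¬∃x A ≡ ∀x ¬A, De Morgan for ∧/∨):
  (∃y ∃x (¬D(x,x) ∨ ¬D(y,x))) ∧ (∃y ∀z (B(y) ∨ ¬B(z)))
Standardize variables apart so no two quantifiers bind the same name: y↦t.
  (∃y ∃x (¬D(x,x) ∨ ¬D(y,x))) ∧ (∃t ∀z (B(t) ∨ ¬B(z)))
Pull the quantifiers to the front (each side's bound variable is not free in the other side):
  ∃y ∃x ∃t ∀z ((¬D(x,x) ∨ ¬D(y,x)) ∧ (B(t) ∨ ¬B(z)))

∃y ∃x ∃t ∀z ((¬D(x,x) ∨ ¬D(y,x)) ∧ (B(t) ∨ ¬B(z)))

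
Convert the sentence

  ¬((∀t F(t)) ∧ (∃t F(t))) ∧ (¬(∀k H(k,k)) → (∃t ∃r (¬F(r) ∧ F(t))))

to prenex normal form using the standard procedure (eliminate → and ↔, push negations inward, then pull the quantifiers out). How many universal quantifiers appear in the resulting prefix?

2

Eliminate → and ↔ using ¬ and ∨.
  ¬((∀t F(t)) ∧ (∃t F(t))) ∧ (¬¬(∀k H(k,k)) ∨ (∃t ∃r (¬F(r) ∧ F(t))))
Move each ¬ inward, flipping quantifiers it crosses:
  ((∃t ¬F(t)) ∨ (∀t ¬F(t))) ∧ ((∀k H(k,k)) ∨ (∃t ∃r (¬F(r) ∧ F(t))))
Standardize variables apart so no two quantifiers bind the same name: t↦x1, t↦y1.
  ((∃t ¬F(t)) ∨ (∀x1 ¬F(x1))) ∧ ((∀k H(k,k)) ∨ (∃y1 ∃r (¬F(r) ∧ F(y1))))
Pull the quantifiers to the front (each side's bound variable is not free in the other side):
  ∃t ∀x1 ∀k ∃y1 ∃r ((¬F(t) ∨ ¬F(x1)) ∧ (H(k,k) ∨ ¬F(r) ∧ F(y1)))
The prefix is ∃t ∀x1 ∀k ∃y1 ∃r: 2 universal, 3 existential.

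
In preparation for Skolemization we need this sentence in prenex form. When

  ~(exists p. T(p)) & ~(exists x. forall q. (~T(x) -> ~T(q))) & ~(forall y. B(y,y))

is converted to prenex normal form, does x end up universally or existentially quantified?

Rewrite implications/biconditionals: A → B as ¬A ∨ B.
  ~(exists p. T(p)) & ~(exists x. forall q. (~~T(x) | ~T(q))) & ~(forall y. B(y,y))
Drive negations inward (¬∀x A ≡ ∃x ¬A, ¬∃x A ≡ ∀x ¬A, De Morgan for ∧/∨):
  (forall p. ~T(p)) & (forall x. exists q. (~T(x) & T(q))) & (exists y. ~B(y,y))
All bound variables are already distinct, so no renaming is needed.
Pull the quantifiers to the front (each side's bound variable is not free in the other side):
  forall p. forall x. exists q. exists y. (~T(p) & ~T(x) & T(q) & ~B(y,y))
The quantifier exists x sits under an odd number of negations (counting the antecedent side of each →), so it flips to forall x.

universal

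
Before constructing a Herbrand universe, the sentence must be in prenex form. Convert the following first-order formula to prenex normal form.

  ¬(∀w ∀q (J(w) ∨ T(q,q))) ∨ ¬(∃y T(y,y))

∃w ∃q ∀y (¬J(w) ∧ ¬T(q,q) ∨ ¬T(y,y))

Move each ¬ inward, flipping quantifiers it crosses:
  (∃w ∃q (¬J(w) ∧ ¬T(q,q))) ∨ (∀y ¬T(y,y))
All bound variables are already distinct, so no renaming is needed.
Finally move all quantifiers to the prefix:
  ∃w ∃q ∀y (¬J(w) ∧ ¬T(q,q) ∨ ¬T(y,y))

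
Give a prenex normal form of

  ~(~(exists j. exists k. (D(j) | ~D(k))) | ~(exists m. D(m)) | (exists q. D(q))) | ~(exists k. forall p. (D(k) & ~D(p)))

exists j. exists k. exists m. forall q. forall c. exists p. ((D(j) | ~D(k)) & D(m) & ~D(q) | ~D(c) | D(p))

Drive negations inward (¬∀x A ≡ ∃x ¬A, ¬∃x A ≡ ∀x ¬A, De Morgan for ∧/∨):
  (exists j. exists k. (D(j) | ~D(k))) & (exists m. D(m)) & (forall q. ~D(q)) | (forall k. exists p. (~D(k) | D(p)))
Give each quantifier a distinct variable: k↦c.
  (exists j. exists k. (D(j) | ~D(k))) & (exists m. D(m)) & (forall q. ~D(q)) | (forall c. exists p. (~D(c) | D(p)))
Extract every quantifier outward, since the variables are now distinct and don't occur free across branches:
  exists j. exists k. exists m. forall q. forall c. exists p. ((D(j) | ~D(k)) & D(m) & ~D(q) | ~D(c) | D(p))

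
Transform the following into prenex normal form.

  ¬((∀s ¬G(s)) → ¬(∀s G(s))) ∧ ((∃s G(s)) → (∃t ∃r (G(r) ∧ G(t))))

First replace A → B with ¬A ∨ B.
  ¬(¬(∀s ¬G(s)) ∨ ¬(∀s G(s))) ∧ (¬(∃s G(s)) ∨ (∃t ∃r (G(r) ∧ G(t))))
Drive negations inward (¬∀x A ≡ ∃x ¬A, ¬∃x A ≡ ∀x ¬A, De Morgan for ∧/∨):
  (∀s ¬G(s)) ∧ (∀s G(s)) ∧ ((∀s ¬G(s)) ∨ (∃t ∃r (G(r) ∧ G(t))))
Rename bound variables to avoid capture: s↦p, s↦z1.
  (∀s ¬G(s)) ∧ (∀p G(p)) ∧ ((∀z1 ¬G(z1)) ∨ (∃t ∃r (G(r) ∧ G(t))))
Pull the quantifiers to the front (each side's bound variable is not free in the other side):
  ∀s ∀p ∀z1 ∃t ∃r (¬G(s) ∧ G(p) ∧ (¬G(z1) ∨ G(r) ∧ G(t)))

∀s ∀p ∀z1 ∃t ∃r (¬G(s) ∧ G(p) ∧ (¬G(z1) ∨ G(r) ∧ G(t)))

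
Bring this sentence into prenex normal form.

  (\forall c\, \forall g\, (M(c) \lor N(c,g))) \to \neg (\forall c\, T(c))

\exists c\, \exists g\, \exists w\, (\neg M(c) \land \neg N(c,g) \lor \neg T(w))

Eliminate → and ↔ using ¬ and ∨.
  \neg (\forall c\, \forall g\, (M(c) \lor N(c,g))) \lor \neg (\forall c\, T(c))
Push ¬ through the quantifiers and connectives to reach negation normal form:
  (\exists c\, \exists g\, (\neg M(c) \land \neg N(c,g))) \lor (\exists c\, \neg T(c))
Rename bound variables to avoid capture: c↦w.
  (\exists c\, \exists g\, (\neg M(c) \land \neg N(c,g))) \lor (\exists w\, \neg T(w))
Extract every quantifier outward, since the variables are now distinct and don't occur free across branches:
  \exists c\, \exists g\, \exists w\, (\neg M(c) \land \neg N(c,g) \lor \neg T(w))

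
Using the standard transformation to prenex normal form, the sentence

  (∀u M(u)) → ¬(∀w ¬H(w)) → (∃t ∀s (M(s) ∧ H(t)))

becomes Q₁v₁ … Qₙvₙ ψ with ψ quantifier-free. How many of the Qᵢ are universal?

2

First replace A → B with ¬A ∨ B.
  ¬(∀u M(u)) ∨ ¬¬(∀w ¬H(w)) ∨ (∃t ∀s (M(s) ∧ H(t)))
Drive negations inward (¬∀x A ≡ ∃x ¬A, ¬∃x A ≡ ∀x ¬A, De Morgan for ∧/∨):
  (∃u ¬M(u)) ∨ (∀w ¬H(w)) ∨ (∃t ∀s (M(s) ∧ H(t)))
All bound variables are already distinct, so no renaming is needed.
Finally move all quantifiers to the prefix:
  ∃u ∀w ∃t ∀s (¬M(u) ∨ ¬H(w) ∨ M(s) ∧ H(t))
The prefix is ∃u ∀w ∃t ∀s: 2 universal, 2 existential.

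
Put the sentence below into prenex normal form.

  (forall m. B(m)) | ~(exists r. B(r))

forall m. forall r. (B(m) | ~B(r))

Drive negations inward (¬∀x A ≡ ∃x ¬A, ¬∃x A ≡ ∀x ¬A, De Morgan for ∧/∨):
  (forall m. B(m)) | (forall r. ~B(r))
All bound variables are already distinct, so no renaming is needed.
Extract every quantifier outward, since the variables are now distinct and don't occur free across branches:
  forall m. forall r. (B(m) | ~B(r))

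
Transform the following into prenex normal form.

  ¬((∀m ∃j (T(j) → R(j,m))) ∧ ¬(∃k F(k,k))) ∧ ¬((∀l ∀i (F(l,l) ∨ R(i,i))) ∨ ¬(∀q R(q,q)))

Eliminate → and ↔ using ¬ and ∨.
  ¬((∀m ∃j (¬T(j) ∨ R(j,m))) ∧ ¬(∃k F(k,k))) ∧ ¬((∀l ∀i (F(l,l) ∨ R(i,i))) ∨ ¬(∀q R(q,q)))
Move each ¬ inward, flipping quantifiers it crosses:
  ((∃m ∀j (T(j) ∧ ¬R(j,m))) ∨ (∃k F(k,k))) ∧ (∃l ∃i (¬F(l,l) ∧ ¬R(i,i))) ∧ (∀q R(q,q))
Extract every quantifier outward, since the variables are now distinct and don't occur free across branches:
  ∃m ∀j ∃k ∃l ∃i ∀q ((T(j) ∧ ¬R(j,m) ∨ F(k,k)) ∧ ¬F(l,l) ∧ ¬R(i,i) ∧ R(q,q))

∃m ∀j ∃k ∃l ∃i ∀q ((T(j) ∧ ¬R(j,m) ∨ F(k,k)) ∧ ¬F(l,l) ∧ ¬R(i,i) ∧ R(q,q))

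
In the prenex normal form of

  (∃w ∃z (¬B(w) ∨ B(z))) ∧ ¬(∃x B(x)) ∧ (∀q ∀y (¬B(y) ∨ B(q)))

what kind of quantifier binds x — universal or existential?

Drive negations inward (¬∀x A ≡ ∃x ¬A, ¬∃x A ≡ ∀x ¬A, De Morgan for ∧/∨):
  (∃w ∃z (¬B(w) ∨ B(z))) ∧ (∀x ¬B(x)) ∧ (∀q ∀y (¬B(y) ∨ B(q)))
All bound variables are already distinct, so no renaming is needed.
Finally move all quantifiers to the prefix:
  ∃w ∃z ∀x ∀q ∀y ((¬B(w) ∨ B(z)) ∧ ¬B(x) ∧ (¬B(y) ∨ B(q)))
The quantifier ∃x sits under an odd number of negations, so it flips to ∀x.

universal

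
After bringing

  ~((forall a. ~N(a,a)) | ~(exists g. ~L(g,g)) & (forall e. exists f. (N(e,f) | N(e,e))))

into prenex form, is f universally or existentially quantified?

universal

Push ¬ through the quantifiers and connectives to reach negation normal form:
  (exists a. N(a,a)) & ((exists g. ~L(g,g)) | (exists e. forall f. (~N(e,f) & ~N(e,e))))
All bound variables are already distinct, so no renaming is needed.
Extract every quantifier outward, since the variables are now distinct and don't occur free across branches:
  exists a. exists g. exists e. forall f. (N(a,a) & (~L(g,g) | ~N(e,f) & ~N(e,e)))
The quantifier exists f sits under an odd number of negations, so it flips to forall f.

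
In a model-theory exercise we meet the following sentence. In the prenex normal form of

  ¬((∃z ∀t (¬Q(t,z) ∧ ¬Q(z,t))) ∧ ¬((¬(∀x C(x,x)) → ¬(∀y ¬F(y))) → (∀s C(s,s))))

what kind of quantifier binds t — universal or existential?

existential

Eliminate → and ↔ using ¬ and ∨.
  ¬((∃z ∀t (¬Q(t,z) ∧ ¬Q(z,t))) ∧ ¬(¬(¬¬(∀x C(x,x)) ∨ ¬(∀y ¬F(y))) ∨ (∀s C(s,s))))
Drive negations inward (¬∀x A ≡ ∃x ¬A, ¬∃x A ≡ ∀x ¬A, De Morgan for ∧/∨):
  (∀z ∃t (Q(t,z) ∨ Q(z,t))) ∨ (∃x ¬C(x,x)) ∧ (∀y ¬F(y)) ∨ (∀s C(s,s))
All bound variables are already distinct, so no renaming is needed.
Extract every quantifier outward, since the variables are now distinct and don't occur free across branches:
  ∀z ∃t ∃x ∀y ∀s (Q(t,z) ∨ Q(z,t) ∨ ¬C(x,x) ∧ ¬F(y) ∨ C(s,s))
The quantifier ∀t sits under an odd number of negations (counting the antecedent side of each →), so it flips to ∃t.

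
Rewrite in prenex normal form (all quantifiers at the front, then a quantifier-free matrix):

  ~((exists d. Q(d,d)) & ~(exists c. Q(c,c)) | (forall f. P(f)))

Move each ¬ inward, flipping quantifiers it crosses:
  ((forall d. ~Q(d,d)) | (exists c. Q(c,c))) & (exists f. ~P(f))
All bound variables are already distinct, so no renaming is needed.
Pull the quantifiers to the front (each side's bound variable is not free in the other side):
  forall d. exists c. exists f. ((~Q(d,d) | Q(c,c)) & ~P(f))

forall d. exists c. exists f. ((~Q(d,d) | Q(c,c)) & ~P(f))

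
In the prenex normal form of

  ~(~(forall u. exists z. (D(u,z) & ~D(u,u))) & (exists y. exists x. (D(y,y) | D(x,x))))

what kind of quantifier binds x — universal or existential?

Drive negations inward (¬∀x A ≡ ∃x ¬A, ¬∃x A ≡ ∀x ¬A, De Morgan for ∧/∨):
  (forall u. exists z. (D(u,z) & ~D(u,u))) | (forall y. forall x. (~D(y,y) & ~D(x,x)))
Extract every quantifier outward, since the variables are now distinct and don't occur free across branches:
  forall u. exists z. forall y. forall x. (D(u,z) & ~D(u,u) | ~D(y,y) & ~D(x,x))
The quantifier exists x sits under an odd number of negations, so it flips to forall x.

universal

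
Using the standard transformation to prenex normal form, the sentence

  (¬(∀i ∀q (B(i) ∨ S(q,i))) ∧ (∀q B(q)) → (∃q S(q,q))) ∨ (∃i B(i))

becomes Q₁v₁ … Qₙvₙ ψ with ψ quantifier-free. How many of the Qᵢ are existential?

First replace A → B with ¬A ∨ B.
  ¬(¬(∀i ∀q (B(i) ∨ S(q,i))) ∧ (∀q B(q))) ∨ (∃q S(q,q)) ∨ (∃i B(i))
Move each ¬ inward, flipping quantifiers it crosses:
  (∀i ∀q (B(i) ∨ S(q,i))) ∨ (∃q ¬B(q)) ∨ (∃q S(q,q)) ∨ (∃i B(i))
Rename bound variables to avoid capture: q↦w, q↦c, i↦s.
  (∀i ∀q (B(i) ∨ S(q,i))) ∨ (∃w ¬B(w)) ∨ (∃c S(c,c)) ∨ (∃s B(s))
Extract every quantifier outward, since the variables are now distinct and don't occur free across branches:
  ∀i ∀q ∃w ∃c ∃s (B(i) ∨ S(q,i) ∨ ¬B(w) ∨ S(c,c) ∨ B(s))
The prefix is ∀i ∀q ∃w ∃c ∃s: 2 universal, 3 existential.

3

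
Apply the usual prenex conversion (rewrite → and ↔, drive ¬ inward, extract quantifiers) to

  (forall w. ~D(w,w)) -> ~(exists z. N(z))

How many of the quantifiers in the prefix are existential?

1

First replace A → B with ¬A ∨ B.
  ~(forall w. ~D(w,w)) | ~(exists z. N(z))
Drive negations inward (¬∀x A ≡ ∃x ¬A, ¬∃x A ≡ ∀x ¬A, De Morgan for ∧/∨):
  (exists w. D(w,w)) | (forall z. ~N(z))
All bound variables are already distinct, so no renaming is needed.
Pull the quantifiers to the front (each side's bound variable is not free in the other side):
  exists w. forall z. (D(w,w) | ~N(z))
The prefix is exists w forall z: 1 universal, 1 existential.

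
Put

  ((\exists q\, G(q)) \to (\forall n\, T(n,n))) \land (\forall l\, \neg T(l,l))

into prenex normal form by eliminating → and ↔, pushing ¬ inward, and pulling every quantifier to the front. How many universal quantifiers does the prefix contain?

Eliminate → and ↔ using ¬ and ∨.
  (\neg (\exists q\, G(q)) \lor (\forall n\, T(n,n))) \land (\forall l\, \neg T(l,l))
Push ¬ through the quantifiers and connectives to reach negation normal form:
  ((\forall q\, \neg G(q)) \lor (\forall n\, T(n,n))) \land (\forall l\, \neg T(l,l))
Pull the quantifiers to the front (each side's bound variable is not free in the other side):
  \forall q\, \forall n\, \forall l\, ((\neg G(q) \lor T(n,n)) \land \neg T(l,l))
The prefix is \forall q \forall n \forall l: 3 universal, 0 existential.

3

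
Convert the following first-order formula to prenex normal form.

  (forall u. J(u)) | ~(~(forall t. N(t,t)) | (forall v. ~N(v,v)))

Move each ¬ inward, flipping quantifiers it crosses:
  (forall u. J(u)) | (forall t. N(t,t)) & (exists v. N(v,v))
All bound variables are already distinct, so no renaming is needed.
Finally move all quantifiers to the prefix:
  forall u. forall t. exists v. (J(u) | N(t,t) & N(v,v))

forall u. forall t. exists v. (J(u) | N(t,t) & N(v,v))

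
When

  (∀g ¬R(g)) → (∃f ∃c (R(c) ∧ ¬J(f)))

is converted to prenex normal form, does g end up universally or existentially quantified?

Rewrite implications/biconditionals: A → B as ¬A ∨ B.
  ¬(∀g ¬R(g)) ∨ (∃f ∃c (R(c) ∧ ¬J(f)))
Push ¬ through the quantifiers and connectives to reach negation normal form:
  (∃g R(g)) ∨ (∃f ∃c (R(c) ∧ ¬J(f)))
All bound variables are already distinct, so no renaming is needed.
Extract every quantifier outward, since the variables are now distinct and don't occur free across branches:
  ∃g ∃f ∃c (R(g) ∨ R(c) ∧ ¬J(f))
The quantifier ∀g sits under an odd number of negations (counting the antecedent side of each →), so it flips to ∃g.

existential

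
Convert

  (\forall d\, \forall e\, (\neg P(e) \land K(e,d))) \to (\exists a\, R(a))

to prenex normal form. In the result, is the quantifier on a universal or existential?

Eliminate → and ↔ using ¬ and ∨.
  \neg (\forall d\, \forall e\, (\neg P(e) \land K(e,d))) \lor (\exists a\, R(a))
Push ¬ through the quantifiers and connectives to reach negation normal form:
  (\exists d\, \exists e\, (P(e) \lor \neg K(e,d))) \lor (\exists a\, R(a))
Pull the quantifiers to the front (each side's bound variable is not free in the other side):
  \exists d\, \exists e\, \exists a\, (P(e) \lor \neg K(e,d) \lor R(a))
The quantifier \exists a sits under an even number of negations (counting the antecedent side of each →), so it remains existential.

existential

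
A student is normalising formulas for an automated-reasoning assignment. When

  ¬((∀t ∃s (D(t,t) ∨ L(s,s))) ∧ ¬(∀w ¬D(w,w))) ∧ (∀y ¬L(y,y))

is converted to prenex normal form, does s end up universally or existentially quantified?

Move each ¬ inward, flipping quantifiers it crosses:
  ((∃t ∀s (¬D(t,t) ∧ ¬L(s,s))) ∨ (∀w ¬D(w,w))) ∧ (∀y ¬L(y,y))
Pull the quantifiers to the front (each side's bound variable is not free in the other side):
  ∃t ∀s ∀w ∀y ((¬D(t,t) ∧ ¬L(s,s) ∨ ¬D(w,w)) ∧ ¬L(y,y))
The quantifier ∃s sits under an odd number of negations, so it flips to ∀s.

universal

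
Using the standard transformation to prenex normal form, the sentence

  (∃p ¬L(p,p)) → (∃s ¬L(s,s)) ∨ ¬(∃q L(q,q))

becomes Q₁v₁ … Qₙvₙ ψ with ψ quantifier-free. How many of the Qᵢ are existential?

First replace A → B with ¬A ∨ B.
  ¬(∃p ¬L(p,p)) ∨ (∃s ¬L(s,s)) ∨ ¬(∃q L(q,q))
Drive negations inward (¬∀x A ≡ ∃x ¬A, ¬∃x A ≡ ∀x ¬A, De Morgan for ∧/∨):
  (∀p L(p,p)) ∨ (∃s ¬L(s,s)) ∨ (∀q ¬L(q,q))
All bound variables are already distinct, so no renaming is needed.
Pull the quantifiers to the front (each side's bound variable is not free in the other side):
  ∀p ∃s ∀q (L(p,p) ∨ ¬L(s,s) ∨ ¬L(q,q))
The prefix is ∀p ∃s ∀q: 2 universal, 1 existential.

1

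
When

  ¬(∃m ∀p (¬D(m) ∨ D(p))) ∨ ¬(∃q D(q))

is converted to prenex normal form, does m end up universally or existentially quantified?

universal

Drive negations inward (¬∀x A ≡ ∃x ¬A, ¬∃x A ≡ ∀x ¬A, De Morgan for ∧/∨):
  (∀m ∃p (D(m) ∧ ¬D(p))) ∨ (∀q ¬D(q))
All bound variables are already distinct, so no renaming is needed.
Finally move all quantifiers to the prefix:
  ∀m ∃p ∀q (D(m) ∧ ¬D(p) ∨ ¬D(q))
The quantifier ∃m sits under an odd number of negations, so it flips to ∀m.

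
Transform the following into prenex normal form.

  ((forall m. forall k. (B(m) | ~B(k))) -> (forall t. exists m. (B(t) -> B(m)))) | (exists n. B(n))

exists m. exists k. forall t. exists w1. exists n. (~B(m) & B(k) | ~B(t) | B(w1) | B(n))

Eliminate → and ↔ using ¬ and ∨.
  ~(forall m. forall k. (B(m) | ~B(k))) | (forall t. exists m. (~B(t) | B(m))) | (exists n. B(n))
Push ¬ through the quantifiers and connectives to reach negation normal form:
  (exists m. exists k. (~B(m) & B(k))) | (forall t. exists m. (~B(t) | B(m))) | (exists n. B(n))
Give each quantifier a distinct variable: m↦w1.
  (exists m. exists k. (~B(m) & B(k))) | (forall t. exists w1. (~B(t) | B(w1))) | (exists n. B(n))
Finally move all quantifiers to the prefix:
  exists m. exists k. forall t. exists w1. exists n. (~B(m) & B(k) | ~B(t) | B(w1) | B(n))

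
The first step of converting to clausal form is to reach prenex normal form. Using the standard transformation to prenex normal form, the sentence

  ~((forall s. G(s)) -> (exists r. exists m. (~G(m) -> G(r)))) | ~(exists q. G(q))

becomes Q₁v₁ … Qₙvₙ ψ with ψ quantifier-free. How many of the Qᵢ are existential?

Rewrite implications/biconditionals: A → B as ¬A ∨ B.
  ~(~(forall s. G(s)) | (exists r. exists m. (~~G(m) | G(r)))) | ~(exists q. G(q))
Move each ¬ inward, flipping quantifiers it crosses:
  (forall s. G(s)) & (forall r. forall m. (~G(m) & ~G(r))) | (forall q. ~G(q))
Finally move all quantifiers to the prefix:
  forall s. forall r. forall m. forall q. (G(s) & ~G(m) & ~G(r) | ~G(q))
The prefix is forall s forall r forall m forall q: 4 universal, 0 existential.

0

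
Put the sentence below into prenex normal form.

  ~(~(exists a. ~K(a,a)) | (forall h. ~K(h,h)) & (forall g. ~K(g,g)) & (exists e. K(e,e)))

exists a. exists h. exists g. forall e. (~K(a,a) & (K(h,h) | K(g,g) | ~K(e,e)))

Push ¬ through the quantifiers and connectives to reach negation normal form:
  (exists a. ~K(a,a)) & ((exists h. K(h,h)) | (exists g. K(g,g)) | (forall e. ~K(e,e)))
All bound variables are already distinct, so no renaming is needed.
Finally move all quantifiers to the prefix:
  exists a. exists h. exists g. forall e. (~K(a,a) & (K(h,h) | K(g,g) | ~K(e,e)))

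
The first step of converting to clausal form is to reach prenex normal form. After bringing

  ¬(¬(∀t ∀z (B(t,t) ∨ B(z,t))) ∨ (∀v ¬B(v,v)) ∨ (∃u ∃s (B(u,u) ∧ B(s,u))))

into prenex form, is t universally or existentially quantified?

universal

Push ¬ through the quantifiers and connectives to reach negation normal form:
  (∀t ∀z (B(t,t) ∨ B(z,t))) ∧ (∃v B(v,v)) ∧ (∀u ∀s (¬B(u,u) ∨ ¬B(s,u)))
All bound variables are already distinct, so no renaming is needed.
Pull the quantifiers to the front (each side's bound variable is not free in the other side):
  ∀t ∀z ∃v ∀u ∀s ((B(t,t) ∨ B(z,t)) ∧ B(v,v) ∧ (¬B(u,u) ∨ ¬B(s,u)))
The quantifier ∀t sits under an even number of negations, so it remains universal.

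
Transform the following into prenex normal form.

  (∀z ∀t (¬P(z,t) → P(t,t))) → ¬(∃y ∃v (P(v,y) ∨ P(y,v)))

Rewrite implications/biconditionals: A → B as ¬A ∨ B.
  ¬(∀z ∀t (¬¬P(z,t) ∨ P(t,t))) ∨ ¬(∃y ∃v (P(v,y) ∨ P(y,v)))
Drive negations inward (¬∀x A ≡ ∃x ¬A, ¬∃x A ≡ ∀x ¬A, De Morgan for ∧/∨):
  (∃z ∃t (¬P(z,t) ∧ ¬P(t,t))) ∨ (∀y ∀v (¬P(v,y) ∧ ¬P(y,v)))
Pull the quantifiers to the front (each side's bound variable is not free in the other side):
  ∃z ∃t ∀y ∀v (¬P(z,t) ∧ ¬P(t,t) ∨ ¬P(v,y) ∧ ¬P(y,v))

∃z ∃t ∀y ∀v (¬P(z,t) ∧ ¬P(t,t) ∨ ¬P(v,y) ∧ ¬P(y,v))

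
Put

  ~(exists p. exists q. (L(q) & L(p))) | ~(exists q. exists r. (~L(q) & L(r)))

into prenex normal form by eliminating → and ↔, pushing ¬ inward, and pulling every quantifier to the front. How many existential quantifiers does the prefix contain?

0

Drive negations inward (¬∀x A ≡ ∃x ¬A, ¬∃x A ≡ ∀x ¬A, De Morgan for ∧/∨):
  (forall p. forall q. (~L(q) | ~L(p))) | (forall q. forall r. (L(q) | ~L(r)))
Give each quantifier a distinct variable: q↦b.
  (forall p. forall q. (~L(q) | ~L(p))) | (forall b. forall r. (L(b) | ~L(r)))
Finally move all quantifiers to the prefix:
  forall p. forall q. forall b. forall r. (~L(q) | ~L(p) | L(b) | ~L(r))
The prefix is forall p forall q forall b forall r: 4 universal, 0 existential.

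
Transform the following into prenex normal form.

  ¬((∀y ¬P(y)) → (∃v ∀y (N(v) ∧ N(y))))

∀y ∀v ∃u (¬P(y) ∧ (¬N(v) ∨ ¬N(u)))

Eliminate → and ↔ using ¬ and ∨.
  ¬(¬(∀y ¬P(y)) ∨ (∃v ∀y (N(v) ∧ N(y))))
Drive negations inward (¬∀x A ≡ ∃x ¬A, ¬∃x A ≡ ∀x ¬A, De Morgan for ∧/∨):
  (∀y ¬P(y)) ∧ (∀v ∃y (¬N(v) ∨ ¬N(y)))
Rename bound variables to avoid capture: y↦u.
  (∀y ¬P(y)) ∧ (∀v ∃u (¬N(v) ∨ ¬N(u)))
Finally move all quantifiers to the prefix:
  ∀y ∀v ∃u (¬P(y) ∧ (¬N(v) ∨ ¬N(u)))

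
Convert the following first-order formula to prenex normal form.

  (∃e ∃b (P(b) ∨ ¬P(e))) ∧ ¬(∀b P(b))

∃e ∃b ∃z ((P(b) ∨ ¬P(e)) ∧ ¬P(z))

Move each ¬ inward, flipping quantifiers it crosses:
  (∃e ∃b (P(b) ∨ ¬P(e))) ∧ (∃b ¬P(b))
Standardize variables apart so no two quantifiers bind the same name: b↦z.
  (∃e ∃b (P(b) ∨ ¬P(e))) ∧ (∃z ¬P(z))
Finally move all quantifiers to the prefix:
  ∃e ∃b ∃z ((P(b) ∨ ¬P(e)) ∧ ¬P(z))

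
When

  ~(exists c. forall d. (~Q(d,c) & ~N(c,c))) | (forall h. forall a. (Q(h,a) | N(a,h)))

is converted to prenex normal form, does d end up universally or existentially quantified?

Move each ¬ inward, flipping quantifiers it crosses:
  (forall c. exists d. (Q(d,c) | N(c,c))) | (forall h. forall a. (Q(h,a) | N(a,h)))
All bound variables are already distinct, so no renaming is needed.
Pull the quantifiers to the front (each side's bound variable is not free in the other side):
  forall c. exists d. forall h. forall a. (Q(d,c) | N(c,c) | Q(h,a) | N(a,h))
The quantifier forall d sits under an odd number of negations, so it flips to exists d.

existential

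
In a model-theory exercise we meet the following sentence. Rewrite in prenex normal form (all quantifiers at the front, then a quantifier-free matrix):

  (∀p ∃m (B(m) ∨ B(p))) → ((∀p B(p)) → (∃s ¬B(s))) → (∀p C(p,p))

Eliminate → and ↔ using ¬ and ∨.
  ¬(∀p ∃m (B(m) ∨ B(p))) ∨ ¬(¬(∀p B(p)) ∨ (∃s ¬B(s))) ∨ (∀p C(p,p))
Drive negations inward (¬∀x A ≡ ∃x ¬A, ¬∃x A ≡ ∀x ¬A, De Morgan for ∧/∨):
  (∃p ∀m (¬B(m) ∧ ¬B(p))) ∨ (∀p B(p)) ∧ (∀s B(s)) ∨ (∀p C(p,p))
Standardize variables apart so no two quantifiers bind the same name: p↦u, p↦t.
  (∃p ∀m (¬B(m) ∧ ¬B(p))) ∨ (∀u B(u)) ∧ (∀s B(s)) ∨ (∀t C(t,t))
Extract every quantifier outward, since the variables are now distinct and don't occur free across branches:
  ∃p ∀m ∀u ∀s ∀t (¬B(m) ∧ ¬B(p) ∨ B(u) ∧ B(s) ∨ C(t,t))

∃p ∀m ∀u ∀s ∀t (¬B(m) ∧ ¬B(p) ∨ B(u) ∧ B(s) ∨ C(t,t))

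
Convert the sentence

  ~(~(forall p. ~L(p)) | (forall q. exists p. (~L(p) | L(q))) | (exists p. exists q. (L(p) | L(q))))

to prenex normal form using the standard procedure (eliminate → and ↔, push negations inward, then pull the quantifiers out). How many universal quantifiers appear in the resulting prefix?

Move each ¬ inward, flipping quantifiers it crosses:
  (forall p. ~L(p)) & (exists q. forall p. (L(p) & ~L(q))) & (forall p. forall q. (~L(p) & ~L(q)))
Standardize variables apart so no two quantifiers bind the same name: p↦a, p↦z, q↦x.
  (forall p. ~L(p)) & (exists q. forall a. (L(a) & ~L(q))) & (forall z. forall x. (~L(z) & ~L(x)))
Finally move all quantifiers to the prefix:
  forall p. exists q. forall a. forall z. forall x. (~L(p) & L(a) & ~L(q) & ~L(z) & ~L(x))
The prefix is forall p exists q forall a forall z forall x: 4 universal, 1 existential.

4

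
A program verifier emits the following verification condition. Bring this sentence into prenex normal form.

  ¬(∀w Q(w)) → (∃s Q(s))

∀w ∃s (Q(w) ∨ Q(s))

Eliminate → and ↔ using ¬ and ∨.
  ¬¬(∀w Q(w)) ∨ (∃s Q(s))
Move each ¬ inward, flipping quantifiers it crosses:
  (∀w Q(w)) ∨ (∃s Q(s))
Extract every quantifier outward, since the variables are now distinct and don't occur free across branches:
  ∀w ∃s (Q(w) ∨ Q(s))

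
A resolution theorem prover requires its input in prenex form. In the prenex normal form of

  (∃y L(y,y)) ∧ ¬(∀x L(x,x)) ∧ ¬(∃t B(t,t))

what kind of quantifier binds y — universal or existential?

existential

Drive negations inward (¬∀x A ≡ ∃x ¬A, ¬∃x A ≡ ∀x ¬A, De Morgan for ∧/∨):
  (∃y L(y,y)) ∧ (∃x ¬L(x,x)) ∧ (∀t ¬B(t,t))
All bound variables are already distinct, so no renaming is needed.
Finally move all quantifiers to the prefix:
  ∃y ∃x ∀t (L(y,y) ∧ ¬L(x,x) ∧ ¬B(t,t))
The quantifier ∃y sits under an even number of negations, so it remains existential.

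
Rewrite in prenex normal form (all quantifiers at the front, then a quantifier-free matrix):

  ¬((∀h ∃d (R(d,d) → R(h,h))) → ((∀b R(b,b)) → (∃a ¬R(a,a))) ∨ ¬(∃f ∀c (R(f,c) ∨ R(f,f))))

Eliminate → and ↔ using ¬ and ∨.
  ¬(¬(∀h ∃d (¬R(d,d) ∨ R(h,h))) ∨ ¬(∀b R(b,b)) ∨ (∃a ¬R(a,a)) ∨ ¬(∃f ∀c (R(f,c) ∨ R(f,f))))
Push ¬ through the quantifiers and connectives to reach negation normal form:
  (∀h ∃d (¬R(d,d) ∨ R(h,h))) ∧ (∀b R(b,b)) ∧ (∀a R(a,a)) ∧ (∃f ∀c (R(f,c) ∨ R(f,f)))
All bound variables are already distinct, so no renaming is needed.
Finally move all quantifiers to the prefix:
  ∀h ∃d ∀b ∀a ∃f ∀c ((¬R(d,d) ∨ R(h,h)) ∧ R(b,b) ∧ R(a,a) ∧ (R(f,c) ∨ R(f,f)))

∀h ∃d ∀b ∀a ∃f ∀c ((¬R(d,d) ∨ R(h,h)) ∧ R(b,b) ∧ R(a,a) ∧ (R(f,c) ∨ R(f,f)))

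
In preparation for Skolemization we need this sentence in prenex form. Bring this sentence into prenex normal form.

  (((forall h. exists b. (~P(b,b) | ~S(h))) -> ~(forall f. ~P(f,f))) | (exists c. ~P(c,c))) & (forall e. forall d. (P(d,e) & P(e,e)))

exists h. forall b. exists f. exists c. forall e. forall d. ((P(b,b) & S(h) | P(f,f) | ~P(c,c)) & P(d,e) & P(e,e))

First replace A → B with ¬A ∨ B.
  (~(forall h. exists b. (~P(b,b) | ~S(h))) | ~(forall f. ~P(f,f)) | (exists c. ~P(c,c))) & (forall e. forall d. (P(d,e) & P(e,e)))
Push ¬ through the quantifiers and connectives to reach negation normal form:
  ((exists h. forall b. (P(b,b) & S(h))) | (exists f. P(f,f)) | (exists c. ~P(c,c))) & (forall e. forall d. (P(d,e) & P(e,e)))
Finally move all quantifiers to the prefix:
  exists h. forall b. exists f. exists c. forall e. forall d. ((P(b,b) & S(h) | P(f,f) | ~P(c,c)) & P(d,e) & P(e,e))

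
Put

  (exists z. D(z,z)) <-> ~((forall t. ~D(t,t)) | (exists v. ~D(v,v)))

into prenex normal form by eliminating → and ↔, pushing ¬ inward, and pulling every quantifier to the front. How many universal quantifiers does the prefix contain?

3

Eliminate → and ↔ using ¬ and ∨; A ↔ B as (¬A ∨ B) ∧ (¬B ∨ A).
  (~(exists z. D(z,z)) | ~((forall t. ~D(t,t)) | (exists v. ~D(v,v)))) & (~~((forall t. ~D(t,t)) | (exists v. ~D(v,v))) | (exists z. D(z,z)))
Push ¬ through the quantifiers and connectives to reach negation normal form:
  ((forall z. ~D(z,z)) | (exists t. D(t,t)) & (forall v. D(v,v))) & ((forall t. ~D(t,t)) | (exists v. ~D(v,v)) | (exists z. D(z,z)))
Give each quantifier a distinct variable: t↦a, v↦w1, z↦s.
  ((forall z. ~D(z,z)) | (exists t. D(t,t)) & (forall v. D(v,v))) & ((forall a. ~D(a,a)) | (exists w1. ~D(w1,w1)) | (exists s. D(s,s)))
Finally move all quantifiers to the prefix:
  forall z. exists t. forall v. forall a. exists w1. exists s. ((~D(z,z) | D(t,t) & D(v,v)) & (~D(a,a) | ~D(w1,w1) | D(s,s)))
The prefix is forall z exists t forall v forall a exists w1 exists s: 3 universal, 3 existential.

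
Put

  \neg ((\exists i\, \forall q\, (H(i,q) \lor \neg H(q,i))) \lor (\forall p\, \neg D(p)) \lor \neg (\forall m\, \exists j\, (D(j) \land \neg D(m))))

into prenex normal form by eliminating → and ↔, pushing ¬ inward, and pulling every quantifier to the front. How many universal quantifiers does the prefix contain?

Push ¬ through the quantifiers and connectives to reach negation normal form:
  (\forall i\, \exists q\, (\neg H(i,q) \land H(q,i))) \land (\exists p\, D(p)) \land (\forall m\, \exists j\, (D(j) \land \neg D(m)))
All bound variables are already distinct, so no renaming is needed.
Extract every quantifier outward, since the variables are now distinct and don't occur free across branches:
  \forall i\, \exists q\, \exists p\, \forall m\, \exists j\, (\neg H(i,q) \land H(q,i) \land D(p) \land D(j) \land \neg D(m))
The prefix is \forall i \exists q \exists p \forall m \exists j: 2 universal, 3 existential.

2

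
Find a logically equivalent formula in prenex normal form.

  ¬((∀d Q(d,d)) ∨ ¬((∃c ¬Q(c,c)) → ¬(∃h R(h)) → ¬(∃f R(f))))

∃d ∀c ∃h ∀f (¬Q(d,d) ∧ (Q(c,c) ∨ R(h) ∨ ¬R(f)))

First replace A → B with ¬A ∨ B.
  ¬((∀d Q(d,d)) ∨ ¬(¬(∃c ¬Q(c,c)) ∨ ¬¬(∃h R(h)) ∨ ¬(∃f R(f))))
Move each ¬ inward, flipping quantifiers it crosses:
  (∃d ¬Q(d,d)) ∧ ((∀c Q(c,c)) ∨ (∃h R(h)) ∨ (∀f ¬R(f)))
Pull the quantifiers to the front (each side's bound variable is not free in the other side):
  ∃d ∀c ∃h ∀f (¬Q(d,d) ∧ (Q(c,c) ∨ R(h) ∨ ¬R(f)))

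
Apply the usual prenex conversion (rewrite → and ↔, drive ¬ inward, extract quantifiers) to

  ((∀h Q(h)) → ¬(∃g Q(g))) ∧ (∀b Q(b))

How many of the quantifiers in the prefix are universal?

First replace A → B with ¬A ∨ B.
  (¬(∀h Q(h)) ∨ ¬(∃g Q(g))) ∧ (∀b Q(b))
Move each ¬ inward, flipping quantifiers it crosses:
  ((∃h ¬Q(h)) ∨ (∀g ¬Q(g))) ∧ (∀b Q(b))
All bound variables are already distinct, so no renaming is needed.
Extract every quantifier outward, since the variables are now distinct and don't occur free across branches:
  ∃h ∀g ∀b ((¬Q(h) ∨ ¬Q(g)) ∧ Q(b))
The prefix is ∃h ∀g ∀b: 2 universal, 1 existential.

2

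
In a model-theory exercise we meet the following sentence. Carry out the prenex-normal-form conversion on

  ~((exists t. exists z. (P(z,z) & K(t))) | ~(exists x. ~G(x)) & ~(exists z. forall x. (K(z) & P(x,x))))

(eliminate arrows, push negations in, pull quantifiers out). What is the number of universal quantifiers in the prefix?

3

Push ¬ through the quantifiers and connectives to reach negation normal form:
  (forall t. forall z. (~P(z,z) | ~K(t))) & ((exists x. ~G(x)) | (exists z. forall x. (K(z) & P(x,x))))
Standardize variables apart so no two quantifiers bind the same name: z↦p, x↦c.
  (forall t. forall z. (~P(z,z) | ~K(t))) & ((exists x. ~G(x)) | (exists p. forall c. (K(p) & P(c,c))))
Extract every quantifier outward, since the variables are now distinct and don't occur free across branches:
  forall t. forall z. exists x. exists p. forall c. ((~P(z,z) | ~K(t)) & (~G(x) | K(p) & P(c,c)))
The prefix is forall t forall z exists x exists p forall c: 3 universal, 2 existential.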